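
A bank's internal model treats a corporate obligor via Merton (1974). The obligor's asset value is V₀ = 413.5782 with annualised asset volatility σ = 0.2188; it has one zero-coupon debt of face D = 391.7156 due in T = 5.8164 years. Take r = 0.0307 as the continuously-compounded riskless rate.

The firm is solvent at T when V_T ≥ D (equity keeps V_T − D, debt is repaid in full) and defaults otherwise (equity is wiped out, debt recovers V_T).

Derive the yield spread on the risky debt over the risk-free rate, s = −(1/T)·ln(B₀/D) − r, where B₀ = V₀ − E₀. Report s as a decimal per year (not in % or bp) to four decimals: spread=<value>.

d₁ = [ln(V₀/D) + (r + σ²/2)T] / (σ√T)
   = [ln(413.5782/391.7156) + (0.0307 + 0.5·0.2188²)·5.8164] / (0.2188·√5.8164)
   = [0.054311 + 0.317789] / 0.527685 = 0.705155
d₂ = d₁ − σ√T = 0.705155 − 0.527685 = 0.177471
N(d₁) = 0.759643,  N(d₂) = 0.570431,  e^(−rT) = 0.836471
E₀ = V₀·N(d₁) − D·e^(−rT)·N(d₂)
   = 413.5782·0.759643 − 391.7156·0.836471·0.570431 = 127.265291
B₀ = V₀ − E₀ = 413.5782 − 127.265291 = 286.312909
spread = −(1/T)·ln(B₀/D) − r = −(1/5.8164)·ln(286.312909/391.7156) − 0.0307 = 0.02319085

spread=0.0232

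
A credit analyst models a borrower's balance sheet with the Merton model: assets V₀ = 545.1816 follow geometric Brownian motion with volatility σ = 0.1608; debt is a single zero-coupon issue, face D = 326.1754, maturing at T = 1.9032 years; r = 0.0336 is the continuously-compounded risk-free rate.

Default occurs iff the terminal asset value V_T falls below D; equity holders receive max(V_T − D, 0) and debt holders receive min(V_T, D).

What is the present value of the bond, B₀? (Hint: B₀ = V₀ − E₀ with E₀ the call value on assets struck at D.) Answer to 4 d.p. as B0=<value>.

d₁ = [ln(V₀/D) + (r + σ²/2)T] / (σ√T)
   = [ln(545.1816/326.1754) + (0.0336 + 0.5·0.1608²)·1.9032] / (0.1608·√1.9032)
   = [0.513684 + 0.088553] / 0.221834 = 2.714806
d₂ = d₁ − σ√T = 2.714806 − 0.221834 = 2.492971
N(d₁) = 0.996684,  N(d₂) = 0.993666,  e^(−rT) = 0.938054
E₀ = V₀·N(d₁) − D·e^(−rT)·N(d₂)
   = 545.1816·0.996684 − 326.1754·0.938054·0.993666 = 239.341710
B₀ = V₀ − E₀ = 545.1816 − 239.341710 = 305.839890

B0=305.8399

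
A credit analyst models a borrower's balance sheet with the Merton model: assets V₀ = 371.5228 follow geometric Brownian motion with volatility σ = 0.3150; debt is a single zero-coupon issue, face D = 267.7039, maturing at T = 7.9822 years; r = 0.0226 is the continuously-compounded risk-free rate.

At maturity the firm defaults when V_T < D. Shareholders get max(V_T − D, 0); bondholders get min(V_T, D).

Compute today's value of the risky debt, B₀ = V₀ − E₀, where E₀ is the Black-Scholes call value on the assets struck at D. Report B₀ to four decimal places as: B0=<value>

d₁ = [ln(V₀/D) + (r + σ²/2)T] / (σ√T)
   = [ln(371.5228/267.7039) + (0.0226 + 0.5·0.3150²)·7.9822] / (0.3150·√7.9822)
   = [0.327729 + 0.576415] / 0.889963 = 1.015934
d₂ = d₁ − σ√T = 1.015934 − 0.889963 = 0.125971
N(d₁) = 0.845170,  N(d₂) = 0.550123,  e^(−rT) = 0.834938
E₀ = V₀·N(d₁) − D·e^(−rT)·N(d₂)
   = 371.5228·0.845170 − 267.7039·0.834938·0.550123 = 191.038464
B₀ = V₀ − E₀ = 371.5228 − 191.038464 = 180.484336

B0=180.4843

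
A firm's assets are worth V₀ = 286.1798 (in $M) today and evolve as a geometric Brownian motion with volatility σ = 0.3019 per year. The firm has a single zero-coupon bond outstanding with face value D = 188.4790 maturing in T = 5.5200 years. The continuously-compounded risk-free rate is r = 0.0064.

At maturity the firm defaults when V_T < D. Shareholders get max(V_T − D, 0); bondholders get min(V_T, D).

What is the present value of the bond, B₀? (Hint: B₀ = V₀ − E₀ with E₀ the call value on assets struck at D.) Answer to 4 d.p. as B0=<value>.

B0=157.1770

d₁ = [ln(V₀/D) + (r + σ²/2)T] / (σ√T)
   = [ln(286.1798/188.4790) + (0.0064 + 0.5·0.3019²)·5.5200] / (0.3019·√5.5200)
   = [0.417634 + 0.286884] / 0.709304 = 0.993252
d₂ = d₁ − σ√T = 0.993252 − 0.709304 = 0.283948
N(d₁) = 0.839706,  N(d₂) = 0.611775,  e^(−rT) = 0.965289
E₀ = V₀·N(d₁) − D·e^(−rT)·N(d₂)
   = 286.1798·0.839706 − 188.4790·0.965289·0.611775 = 129.002764
B₀ = V₀ − E₀ = 286.1798 − 129.002764 = 157.177036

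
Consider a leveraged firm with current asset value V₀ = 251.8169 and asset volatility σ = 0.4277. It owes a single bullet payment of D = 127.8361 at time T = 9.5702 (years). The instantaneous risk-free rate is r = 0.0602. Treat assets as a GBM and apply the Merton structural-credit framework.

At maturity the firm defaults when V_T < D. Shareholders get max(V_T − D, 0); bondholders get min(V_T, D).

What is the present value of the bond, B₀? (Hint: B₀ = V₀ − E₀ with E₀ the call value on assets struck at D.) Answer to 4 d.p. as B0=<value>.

B0=57.5608

d₁ = [ln(V₀/D) + (r + σ²/2)T] / (σ√T)
   = [ln(251.8169/127.8361) + (0.0602 + 0.5·0.4277²)·9.5702] / (0.4277·√9.5702)
   = [0.677953 + 1.451451] / 1.323122 = 1.609379
d₂ = d₁ − σ√T = 1.609379 − 1.323122 = 0.286258
N(d₁) = 0.946233,  N(d₂) = 0.612660,  e^(−rT) = 0.562072
E₀ = V₀·N(d₁) − D·e^(−rT)·N(d₂)
   = 251.8169·0.946233 − 127.8361·0.562072·0.612660 = 194.256076
B₀ = V₀ − E₀ = 251.8169 − 194.256076 = 57.560824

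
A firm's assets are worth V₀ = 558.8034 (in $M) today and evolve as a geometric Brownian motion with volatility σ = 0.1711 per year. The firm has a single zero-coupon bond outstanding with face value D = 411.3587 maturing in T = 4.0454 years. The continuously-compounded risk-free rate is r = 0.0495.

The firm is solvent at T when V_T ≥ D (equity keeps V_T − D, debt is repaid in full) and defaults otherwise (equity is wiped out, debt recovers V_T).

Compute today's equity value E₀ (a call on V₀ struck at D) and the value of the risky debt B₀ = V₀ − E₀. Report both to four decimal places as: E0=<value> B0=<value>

E0=226.7067 B0=332.0967

d₁ = [ln(V₀/D) + (r + σ²/2)T] / (σ√T)
   = [ln(558.8034/411.3587) + (0.0495 + 0.5·0.1711²)·4.0454] / (0.1711·√4.0454)
   = [0.306332 + 0.259462] / 0.344137 = 1.644099
d₂ = d₁ − σ√T = 1.644099 − 0.344137 = 1.299962
N(d₁) = 0.949922,  N(d₂) = 0.903193,  e^(−rT) = 0.818528
E₀ = V₀·N(d₁) − D·e^(−rT)·N(d₂)
   = 558.8034·0.949922 − 411.3587·0.818528·0.903193 = 226.706705
B₀ = V₀ − E₀ = 558.8034 − 226.706705 = 332.096695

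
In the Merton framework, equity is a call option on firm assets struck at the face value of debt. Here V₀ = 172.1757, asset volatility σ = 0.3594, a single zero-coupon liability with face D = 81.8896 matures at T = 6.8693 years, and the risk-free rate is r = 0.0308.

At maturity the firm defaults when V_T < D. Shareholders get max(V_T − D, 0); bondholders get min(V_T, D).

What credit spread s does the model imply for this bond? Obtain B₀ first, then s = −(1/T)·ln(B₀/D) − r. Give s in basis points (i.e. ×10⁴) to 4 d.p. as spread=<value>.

spread=177.6606

d₁ = [ln(V₀/D) + (r + σ²/2)T] / (σ√T)
   = [ln(172.1757/81.8896) + (0.0308 + 0.5·0.3594²)·6.8693] / (0.3594·√6.8693)
   = [0.743143 + 0.655223] / 0.941964 = 1.484522
d₂ = d₁ − σ√T = 1.484522 − 0.941964 = 0.542558
N(d₁) = 0.931165,  N(d₂) = 0.706283,  e^(−rT) = 0.809309
E₀ = V₀·N(d₁) − D·e^(−rT)·N(d₂)
   = 172.1757·0.931165 − 81.8896·0.809309·0.706283 = 113.515755
B₀ = V₀ − E₀ = 172.1757 − 113.515755 = 58.659945
spread = −(1/T)·ln(B₀/D) − r = −(1/6.8693)·ln(58.659945/81.8896) − 0.0308 = 0.01776606
in basis points: 0.01776606 × 10⁴ = 177.6606 bp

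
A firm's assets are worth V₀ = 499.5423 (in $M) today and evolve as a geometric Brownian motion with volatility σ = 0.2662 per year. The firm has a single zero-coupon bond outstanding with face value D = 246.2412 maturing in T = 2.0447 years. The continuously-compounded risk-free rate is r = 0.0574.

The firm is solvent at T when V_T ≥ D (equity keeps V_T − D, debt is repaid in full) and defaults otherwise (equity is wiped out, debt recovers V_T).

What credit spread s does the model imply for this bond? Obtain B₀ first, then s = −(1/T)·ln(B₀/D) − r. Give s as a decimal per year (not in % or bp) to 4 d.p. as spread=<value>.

spread=0.0015

d₁ = [ln(V₀/D) + (r + σ²/2)T] / (σ√T)
   = [ln(499.5423/246.2412) + (0.0574 + 0.5·0.2662²)·2.0447] / (0.2662·√2.0447)
   = [0.707381 + 0.189812] / 0.380647 = 2.357018
d₂ = d₁ − σ√T = 2.357018 − 0.380647 = 1.976371
N(d₁) = 0.990789,  N(d₂) = 0.975944,  e^(−rT) = 0.889260
E₀ = V₀·N(d₁) − D·e^(−rT)·N(d₂)
   = 499.5423·0.990789 − 246.2412·0.889260·0.975944 = 281.236202
B₀ = V₀ − E₀ = 499.5423 − 281.236202 = 218.306098
spread = −(1/T)·ln(B₀/D) − r = −(1/2.0447)·ln(218.306098/246.2412) − 0.0574 = 0.00149047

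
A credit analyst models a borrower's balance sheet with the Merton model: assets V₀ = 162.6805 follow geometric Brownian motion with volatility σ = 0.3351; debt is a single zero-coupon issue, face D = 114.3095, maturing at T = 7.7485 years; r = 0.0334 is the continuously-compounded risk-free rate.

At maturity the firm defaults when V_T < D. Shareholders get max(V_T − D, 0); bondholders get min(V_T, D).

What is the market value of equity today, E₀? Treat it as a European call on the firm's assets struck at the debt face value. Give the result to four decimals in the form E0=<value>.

E0=90.6368

d₁ = [ln(V₀/D) + (r + σ²/2)T] / (σ√T)
   = [ln(162.6805/114.3095) + (0.0334 + 0.5·0.3351²)·7.7485] / (0.3351·√7.7485)
   = [0.352878 + 0.693847] / 0.932789 = 1.122147
d₂ = d₁ − σ√T = 1.122147 − 0.932789 = 0.189358
N(d₁) = 0.869100,  N(d₂) = 0.575094,  e^(−rT) = 0.771977
E₀ = V₀·N(d₁) − D·e^(−rT)·N(d₂)
   = 162.6805·0.869100 − 114.3095·0.771977·0.575094 = 90.636823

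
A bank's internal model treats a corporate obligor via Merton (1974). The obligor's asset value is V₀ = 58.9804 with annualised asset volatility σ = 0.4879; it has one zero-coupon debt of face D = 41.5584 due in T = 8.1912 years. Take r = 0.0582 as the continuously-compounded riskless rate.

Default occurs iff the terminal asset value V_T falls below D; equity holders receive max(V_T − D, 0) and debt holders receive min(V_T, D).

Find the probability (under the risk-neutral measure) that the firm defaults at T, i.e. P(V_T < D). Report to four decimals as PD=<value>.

PD=0.5422

d₁ = [ln(V₀/D) + (r + σ²/2)T] / (σ√T)
   = [ln(58.9804/41.5584) + (0.0582 + 0.5·0.4879²)·8.1912] / (0.4879·√8.1912)
   = [0.350106 + 1.451671] / 1.396383 = 1.290317
d₂ = d₁ − σ√T = 1.290317 − 1.396383 = -0.106067
risk-neutral PD = N(−d₂) = N(0.106067) = 0.542235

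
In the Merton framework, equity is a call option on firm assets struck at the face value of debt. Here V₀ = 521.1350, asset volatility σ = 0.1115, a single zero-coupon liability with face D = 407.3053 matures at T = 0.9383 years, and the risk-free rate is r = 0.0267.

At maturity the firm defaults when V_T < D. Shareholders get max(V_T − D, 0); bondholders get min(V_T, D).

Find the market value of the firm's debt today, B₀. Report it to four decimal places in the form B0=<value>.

B0=397.1337

d₁ = [ln(V₀/D) + (r + σ²/2)T] / (σ√T)
   = [ln(521.1350/407.3053) + (0.0267 + 0.5·0.1115²)·0.9383] / (0.1115·√0.9383)
   = [0.246446 + 0.030885] / 0.108005 = 2.567752
d₂ = d₁ − σ√T = 2.567752 − 0.108005 = 2.459747
N(d₁) = 0.994882,  N(d₂) = 0.993048,  e^(−rT) = 0.975259
E₀ = V₀·N(d₁) − D·e^(−rT)·N(d₂)
   = 521.1350·0.994882 − 407.3053·0.975259·0.993048 = 124.001257
B₀ = V₀ − E₀ = 521.1350 − 124.001257 = 397.133743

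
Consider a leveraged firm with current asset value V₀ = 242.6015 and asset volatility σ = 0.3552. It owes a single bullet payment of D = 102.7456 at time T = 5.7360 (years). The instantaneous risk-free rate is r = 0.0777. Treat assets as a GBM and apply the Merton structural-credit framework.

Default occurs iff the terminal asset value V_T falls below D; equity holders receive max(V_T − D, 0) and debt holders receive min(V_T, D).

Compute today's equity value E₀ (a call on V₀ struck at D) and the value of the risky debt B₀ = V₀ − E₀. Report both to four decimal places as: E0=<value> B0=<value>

d₁ = [ln(V₀/D) + (r + σ²/2)T] / (σ√T)
   = [ln(242.6015/102.7456) + (0.0777 + 0.5·0.3552²)·5.7360] / (0.3552·√5.7360)
   = [0.859164 + 0.807534] / 0.850702 = 1.959203
d₂ = d₁ − σ√T = 1.959203 − 0.850702 = 1.108501
N(d₁) = 0.974956,  N(d₂) = 0.866177,  e^(−rT) = 0.640384
E₀ = V₀·N(d₁) − D·e^(−rT)·N(d₂)
   = 242.6015·0.974956 − 102.7456·0.640384·0.866177 = 179.534111
B₀ = V₀ − E₀ = 242.6015 − 179.534111 = 63.067389

E0=179.5341 B0=63.0674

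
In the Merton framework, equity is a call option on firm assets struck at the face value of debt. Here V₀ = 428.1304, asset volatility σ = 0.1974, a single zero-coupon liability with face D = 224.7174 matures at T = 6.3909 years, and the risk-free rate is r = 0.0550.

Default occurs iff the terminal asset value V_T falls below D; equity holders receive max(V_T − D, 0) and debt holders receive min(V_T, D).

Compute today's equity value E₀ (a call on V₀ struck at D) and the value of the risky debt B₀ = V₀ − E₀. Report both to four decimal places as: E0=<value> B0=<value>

E0=271.0993 B0=157.0311

d₁ = [ln(V₀/D) + (r + σ²/2)T] / (σ√T)
   = [ln(428.1304/224.7174) + (0.0550 + 0.5·0.1974²)·6.3909] / (0.1974·√6.3909)
   = [0.644584 + 0.476016] / 0.499032 = 2.245549
d₂ = d₁ − σ√T = 2.245549 − 0.499032 = 1.746517
N(d₁) = 0.987634,  N(d₂) = 0.959639,  e^(−rT) = 0.703632
E₀ = V₀·N(d₁) − D·e^(−rT)·N(d₂)
   = 428.1304·0.987634 − 224.7174·0.703632·0.959639 = 271.099292
B₀ = V₀ − E₀ = 428.1304 − 271.099292 = 157.031108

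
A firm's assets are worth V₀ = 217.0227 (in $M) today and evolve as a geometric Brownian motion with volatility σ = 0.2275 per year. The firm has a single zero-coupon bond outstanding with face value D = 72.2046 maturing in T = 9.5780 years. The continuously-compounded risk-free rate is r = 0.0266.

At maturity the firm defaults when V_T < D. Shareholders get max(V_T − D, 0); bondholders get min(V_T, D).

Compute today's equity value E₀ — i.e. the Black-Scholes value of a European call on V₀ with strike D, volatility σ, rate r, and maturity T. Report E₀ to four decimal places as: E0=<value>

d₁ = [ln(V₀/D) + (r + σ²/2)T] / (σ√T)
   = [ln(217.0227/72.2046) + (0.0266 + 0.5·0.2275²)·9.5780] / (0.2275·√9.5780)
   = [1.100498 + 0.502635] / 0.704075 = 2.276937
d₂ = d₁ − σ√T = 2.276937 − 0.704075 = 1.572862
N(d₁) = 0.988605,  N(d₂) = 0.942125,  e^(−rT) = 0.775091
E₀ = V₀·N(d₁) − D·e^(−rT)·N(d₂)
   = 217.0227·0.988605 − 72.2046·0.775091·0.942125 = 161.823593

E0=161.8236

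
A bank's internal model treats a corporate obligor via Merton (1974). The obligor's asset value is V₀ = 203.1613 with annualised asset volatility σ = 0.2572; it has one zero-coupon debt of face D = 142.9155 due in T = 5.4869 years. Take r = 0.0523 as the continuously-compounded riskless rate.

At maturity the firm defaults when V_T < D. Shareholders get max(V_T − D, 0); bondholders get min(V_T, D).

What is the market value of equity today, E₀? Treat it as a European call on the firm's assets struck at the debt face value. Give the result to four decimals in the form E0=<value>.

d₁ = [ln(V₀/D) + (r + σ²/2)T] / (σ√T)
   = [ln(203.1613/142.9155) + (0.0523 + 0.5·0.2572²)·5.4869] / (0.2572·√5.4869)
   = [0.351747 + 0.468449] / 0.602469 = 1.361392
d₂ = d₁ − σ√T = 1.361392 − 0.602469 = 0.758923
N(d₁) = 0.913305,  N(d₂) = 0.776051,  e^(−rT) = 0.750538
E₀ = V₀·N(d₁) − D·e^(−rT)·N(d₂)
   = 203.1613·0.913305 − 142.9155·0.750538·0.776051 = 102.306303

E0=102.3063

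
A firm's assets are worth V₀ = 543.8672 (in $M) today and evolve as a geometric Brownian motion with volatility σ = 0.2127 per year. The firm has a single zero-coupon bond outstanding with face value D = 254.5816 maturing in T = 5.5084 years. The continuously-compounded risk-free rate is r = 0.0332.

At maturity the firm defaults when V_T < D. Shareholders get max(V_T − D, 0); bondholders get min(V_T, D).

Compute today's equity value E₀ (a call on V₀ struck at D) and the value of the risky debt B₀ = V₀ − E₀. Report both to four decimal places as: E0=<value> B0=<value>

E0=333.7265 B0=210.1407

d₁ = [ln(V₀/D) + (r + σ²/2)T] / (σ√T)
   = [ln(543.8672/254.5816) + (0.0332 + 0.5·0.2127²)·5.5084] / (0.2127·√5.5084)
   = [0.759084 + 0.307482] / 0.499206 = 2.136523
d₂ = d₁ − σ√T = 2.136523 − 0.499206 = 1.637316
N(d₁) = 0.983682,  N(d₂) = 0.949218,  e^(−rT) = 0.832869
E₀ = V₀·N(d₁) − D·e^(−rT)·N(d₂)
   = 543.8672·0.983682 − 254.5816·0.832869·0.949218 = 333.726530
B₀ = V₀ − E₀ = 543.8672 − 333.726530 = 210.140670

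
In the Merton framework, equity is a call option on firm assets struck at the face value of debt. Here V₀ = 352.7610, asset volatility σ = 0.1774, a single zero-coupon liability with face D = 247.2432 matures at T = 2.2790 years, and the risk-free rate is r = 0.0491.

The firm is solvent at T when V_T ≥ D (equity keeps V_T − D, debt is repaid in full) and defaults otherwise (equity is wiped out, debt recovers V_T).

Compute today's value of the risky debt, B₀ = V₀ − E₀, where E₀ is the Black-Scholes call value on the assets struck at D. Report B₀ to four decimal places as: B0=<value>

B0=219.8522

d₁ = [ln(V₀/D) + (r + σ²/2)T] / (σ√T)
   = [ln(352.7610/247.2432) + (0.0491 + 0.5·0.1774²)·2.2790] / (0.1774·√2.2790)
   = [0.355418 + 0.147760] / 0.267809 = 1.878867
d₂ = d₁ − σ√T = 1.878867 − 0.267809 = 1.611057
N(d₁) = 0.969869,  N(d₂) = 0.946416,  e^(−rT) = 0.894135
E₀ = V₀·N(d₁) − D·e^(−rT)·N(d₂)
   = 352.7610·0.969869 − 247.2432·0.894135·0.946416 = 132.908784
B₀ = V₀ − E₀ = 352.7610 − 132.908784 = 219.852216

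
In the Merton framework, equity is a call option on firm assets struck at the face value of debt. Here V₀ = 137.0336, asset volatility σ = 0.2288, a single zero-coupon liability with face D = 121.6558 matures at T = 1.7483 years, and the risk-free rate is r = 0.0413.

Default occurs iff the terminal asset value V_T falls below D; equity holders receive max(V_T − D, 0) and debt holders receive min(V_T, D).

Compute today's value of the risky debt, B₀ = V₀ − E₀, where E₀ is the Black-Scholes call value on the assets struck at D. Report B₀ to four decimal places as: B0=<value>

d₁ = [ln(V₀/D) + (r + σ²/2)T] / (σ√T)
   = [ln(137.0336/121.6558) + (0.0413 + 0.5·0.2288²)·1.7483] / (0.2288·√1.7483)
   = [0.119030 + 0.117966] / 0.302527 = 0.783390
d₂ = d₁ − σ√T = 0.783390 − 0.302527 = 0.480863
N(d₁) = 0.783301,  N(d₂) = 0.684693,  e^(−rT) = 0.930340
E₀ = V₀·N(d₁) − D·e^(−rT)·N(d₂)
   = 137.0336·0.783301 − 121.6558·0.930340·0.684693 = 29.844092
B₀ = V₀ − E₀ = 137.0336 − 29.844092 = 107.189508

B0=107.1895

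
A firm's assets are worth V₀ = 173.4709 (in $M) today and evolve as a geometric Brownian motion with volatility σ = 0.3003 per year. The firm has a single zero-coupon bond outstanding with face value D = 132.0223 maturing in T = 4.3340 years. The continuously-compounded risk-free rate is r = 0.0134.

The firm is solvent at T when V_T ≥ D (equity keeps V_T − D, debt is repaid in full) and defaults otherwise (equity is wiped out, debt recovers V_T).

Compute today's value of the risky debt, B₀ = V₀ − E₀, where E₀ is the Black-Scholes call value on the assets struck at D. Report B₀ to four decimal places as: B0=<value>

d₁ = [ln(V₀/D) + (r + σ²/2)T] / (σ√T)
   = [ln(173.4709/132.0223) + (0.0134 + 0.5·0.3003²)·4.3340] / (0.3003·√4.3340)
   = [0.273039 + 0.253496] / 0.625172 = 0.842223
d₂ = d₁ − σ√T = 0.842223 − 0.625172 = 0.217051
N(d₁) = 0.800169,  N(d₂) = 0.585916,  e^(−rT) = 0.943579
E₀ = V₀·N(d₁) − D·e^(−rT)·N(d₂)
   = 173.4709·0.800169 − 132.0223·0.943579·0.585916 = 65.816435
B₀ = V₀ − E₀ = 173.4709 − 65.816435 = 107.654465

B0=107.6545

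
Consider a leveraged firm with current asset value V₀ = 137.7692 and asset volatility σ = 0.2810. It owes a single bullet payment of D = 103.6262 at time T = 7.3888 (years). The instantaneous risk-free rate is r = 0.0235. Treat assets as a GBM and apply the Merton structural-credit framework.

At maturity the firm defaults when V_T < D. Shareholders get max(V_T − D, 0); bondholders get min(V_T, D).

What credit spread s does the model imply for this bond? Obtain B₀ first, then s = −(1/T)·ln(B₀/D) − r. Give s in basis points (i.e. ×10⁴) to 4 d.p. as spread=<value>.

spread=229.1699

d₁ = [ln(V₀/D) + (r + σ²/2)T] / (σ√T)
   = [ln(137.7692/103.6262) + (0.0235 + 0.5·0.2810²)·7.3888] / (0.2810·√7.3888)
   = [0.284790 + 0.465350] / 0.763824 = 0.982085
d₂ = d₁ − σ√T = 0.982085 − 0.763824 = 0.218261
N(d₁) = 0.836971,  N(d₂) = 0.586387,  e^(−rT) = 0.840602
E₀ = V₀·N(d₁) − D·e^(−rT)·N(d₂)
   = 137.7692·0.836971 − 103.6262·0.840602·0.586387 = 64.229578
B₀ = V₀ − E₀ = 137.7692 − 64.229578 = 73.539622
spread = −(1/T)·ln(B₀/D) − r = −(1/7.3888)·ln(73.539622/103.6262) − 0.0235 = 0.02291699
in basis points: 0.02291699 × 10⁴ = 229.1699 bp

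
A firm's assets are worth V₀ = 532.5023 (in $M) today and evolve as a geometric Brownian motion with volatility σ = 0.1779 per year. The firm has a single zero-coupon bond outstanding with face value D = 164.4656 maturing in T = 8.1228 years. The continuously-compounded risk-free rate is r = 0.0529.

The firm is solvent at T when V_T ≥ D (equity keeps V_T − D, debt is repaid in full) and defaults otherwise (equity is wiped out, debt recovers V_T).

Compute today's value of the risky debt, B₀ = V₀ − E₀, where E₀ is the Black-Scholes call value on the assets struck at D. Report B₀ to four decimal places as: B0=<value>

B0=106.9940

d₁ = [ln(V₀/D) + (r + σ²/2)T] / (σ√T)
   = [ln(532.5023/164.4656) + (0.0529 + 0.5·0.1779²)·8.1228] / (0.1779·√8.1228)
   = [1.174886 + 0.558233] / 0.507024 = 3.418216
d₂ = d₁ − σ√T = 3.418216 − 0.507024 = 2.911192
N(d₁) = 0.999685,  N(d₂) = 0.998200,  e^(−rT) = 0.650707
E₀ = V₀·N(d₁) − D·e^(−rT)·N(d₂)
   = 532.5023·0.999685 − 164.4656·0.650707·0.998200 = 425.508252
B₀ = V₀ − E₀ = 532.5023 − 425.508252 = 106.994048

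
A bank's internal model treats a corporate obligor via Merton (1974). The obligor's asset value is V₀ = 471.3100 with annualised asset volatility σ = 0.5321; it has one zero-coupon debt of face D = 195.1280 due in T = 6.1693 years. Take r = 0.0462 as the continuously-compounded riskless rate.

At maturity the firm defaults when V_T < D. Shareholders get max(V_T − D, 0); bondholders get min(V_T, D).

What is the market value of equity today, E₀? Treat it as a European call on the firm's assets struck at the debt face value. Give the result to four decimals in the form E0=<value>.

d₁ = [ln(V₀/D) + (r + σ²/2)T] / (σ√T)
   = [ln(471.3100/195.1280) + (0.0462 + 0.5·0.5321²)·6.1693] / (0.5321·√6.1693)
   = [0.881860 + 1.158380] / 1.321634 = 1.543726
d₂ = d₁ − σ√T = 1.543726 − 1.321634 = 0.222092
N(d₁) = 0.938673,  N(d₂) = 0.587879,  e^(−rT) = 0.751998
E₀ = V₀·N(d₁) − D·e^(−rT)·N(d₂)
   = 471.3100·0.938673 − 195.1280·0.751998·0.587879 = 356.142890

E0=356.1429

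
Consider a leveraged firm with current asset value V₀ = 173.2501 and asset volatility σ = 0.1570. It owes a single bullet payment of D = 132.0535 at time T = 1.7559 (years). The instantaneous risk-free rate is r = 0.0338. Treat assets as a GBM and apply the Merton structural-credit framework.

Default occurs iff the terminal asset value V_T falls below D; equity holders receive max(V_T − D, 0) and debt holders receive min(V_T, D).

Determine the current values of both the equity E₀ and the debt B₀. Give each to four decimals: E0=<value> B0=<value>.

E0=49.5291 B0=123.7210

d₁ = [ln(V₀/D) + (r + σ²/2)T] / (σ√T)
   = [ln(173.2501/132.0535) + (0.0338 + 0.5·0.1570²)·1.7559] / (0.1570·√1.7559)
   = [0.271529 + 0.080990] / 0.208041 = 1.694467
d₂ = d₁ − σ√T = 1.694467 − 0.208041 = 1.486426
N(d₁) = 0.954912,  N(d₂) = 0.931417,  e^(−rT) = 0.942377
E₀ = V₀·N(d₁) − D·e^(−rT)·N(d₂)
   = 173.2501·0.954912 − 132.0535·0.942377·0.931417 = 49.529106
B₀ = V₀ − E₀ = 173.2501 − 49.529106 = 123.720994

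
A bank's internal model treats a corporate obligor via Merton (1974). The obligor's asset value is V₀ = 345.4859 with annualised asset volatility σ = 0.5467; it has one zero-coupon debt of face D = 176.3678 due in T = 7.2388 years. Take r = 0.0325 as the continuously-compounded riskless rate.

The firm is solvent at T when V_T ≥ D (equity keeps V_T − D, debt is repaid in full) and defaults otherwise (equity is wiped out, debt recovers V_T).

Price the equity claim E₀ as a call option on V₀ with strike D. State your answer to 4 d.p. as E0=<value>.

E0=251.9173

d₁ = [ln(V₀/D) + (r + σ²/2)T] / (σ√T)
   = [ln(345.4859/176.3678) + (0.0325 + 0.5·0.5467²)·7.2388] / (0.5467·√7.2388)
   = [0.672380 + 1.317030] / 1.470897 = 1.352515
d₂ = d₁ − σ√T = 1.352515 − 1.470897 = -0.118382
N(d₁) = 0.911895,  N(d₂) = 0.452882,  e^(−rT) = 0.790365
E₀ = V₀·N(d₁) − D·e^(−rT)·N(d₂)
   = 345.4859·0.911895 − 176.3678·0.790365·0.452882 = 251.917286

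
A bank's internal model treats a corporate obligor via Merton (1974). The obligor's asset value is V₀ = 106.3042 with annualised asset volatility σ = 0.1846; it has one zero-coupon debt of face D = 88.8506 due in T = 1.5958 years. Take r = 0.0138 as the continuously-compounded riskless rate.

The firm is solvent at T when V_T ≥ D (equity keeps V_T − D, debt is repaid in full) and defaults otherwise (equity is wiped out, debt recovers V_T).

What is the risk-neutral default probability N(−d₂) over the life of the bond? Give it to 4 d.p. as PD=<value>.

PD=0.2276

d₁ = [ln(V₀/D) + (r + σ²/2)T] / (σ√T)
   = [ln(106.3042/88.8506) + (0.0138 + 0.5·0.1846²)·1.5958] / (0.1846·√1.5958)
   = [0.179348 + 0.049212] / 0.233196 = 0.980123
d₂ = d₁ − σ√T = 0.980123 − 0.233196 = 0.746927
risk-neutral PD = N(−d₂) = N(-0.746927) = 0.227554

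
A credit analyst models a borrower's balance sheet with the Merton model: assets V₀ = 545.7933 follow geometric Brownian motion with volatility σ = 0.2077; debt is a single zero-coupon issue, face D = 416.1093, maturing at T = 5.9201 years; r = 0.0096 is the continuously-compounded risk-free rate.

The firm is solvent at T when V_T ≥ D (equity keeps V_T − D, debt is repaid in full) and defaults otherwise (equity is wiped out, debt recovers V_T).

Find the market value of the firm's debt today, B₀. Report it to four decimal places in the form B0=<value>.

B0=357.3412

d₁ = [ln(V₀/D) + (r + σ²/2)T] / (σ√T)
   = [ln(545.7933/416.1093) + (0.0096 + 0.5·0.2077²)·5.9201] / (0.2077·√5.9201)
   = [0.271292 + 0.184527] / 0.505360 = 0.901970
d₂ = d₁ − σ√T = 0.901970 − 0.505360 = 0.396610
N(d₁) = 0.816464,  N(d₂) = 0.654172,  e^(−rT) = 0.944752
E₀ = V₀·N(d₁) − D·e^(−rT)·N(d₂)
   = 545.7933·0.816464 − 416.1093·0.944752·0.654172 = 188.452084
B₀ = V₀ − E₀ = 545.7933 − 188.452084 = 357.341216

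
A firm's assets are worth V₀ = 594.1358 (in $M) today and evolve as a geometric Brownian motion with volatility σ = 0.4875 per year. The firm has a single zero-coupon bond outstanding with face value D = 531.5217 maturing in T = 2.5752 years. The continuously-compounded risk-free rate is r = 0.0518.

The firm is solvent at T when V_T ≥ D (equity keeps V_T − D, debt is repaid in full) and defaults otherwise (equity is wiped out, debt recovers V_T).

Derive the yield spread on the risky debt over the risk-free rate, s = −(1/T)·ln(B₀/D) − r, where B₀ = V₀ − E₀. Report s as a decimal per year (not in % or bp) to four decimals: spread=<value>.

spread=0.0983

d₁ = [ln(V₀/D) + (r + σ²/2)T] / (σ√T)
   = [ln(594.1358/531.5217) + (0.0518 + 0.5·0.4875²)·2.5752] / (0.4875·√2.5752)
   = [0.111364 + 0.439402] / 0.782312 = 0.704023
d₂ = d₁ − σ√T = 0.704023 − 0.782312 = -0.078290
N(d₁) = 0.759291,  N(d₂) = 0.468799,  e^(−rT) = 0.875119
E₀ = V₀·N(d₁) − D·e^(−rT)·N(d₂)
   = 594.1358·0.759291 − 531.5217·0.875119·0.468799 = 233.062432
B₀ = V₀ − E₀ = 594.1358 − 233.062432 = 361.073368
spread = −(1/T)·ln(B₀/D) − r = −(1/2.5752)·ln(361.073368/531.5217) − 0.0518 = 0.09834867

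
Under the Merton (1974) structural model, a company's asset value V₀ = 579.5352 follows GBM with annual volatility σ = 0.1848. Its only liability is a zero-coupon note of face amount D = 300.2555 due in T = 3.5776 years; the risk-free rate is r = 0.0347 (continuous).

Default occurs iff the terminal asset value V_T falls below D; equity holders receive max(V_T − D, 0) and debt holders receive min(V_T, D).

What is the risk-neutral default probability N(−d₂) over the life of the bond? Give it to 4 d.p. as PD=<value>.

PD=0.0196

d₁ = [ln(V₀/D) + (r + σ²/2)T] / (σ√T)
   = [ln(579.5352/300.2555) + (0.0347 + 0.5·0.1848²)·3.5776] / (0.1848·√3.5776)
   = [0.657593 + 0.185232] / 0.349541 = 2.411234
d₂ = d₁ − σ√T = 2.411234 − 0.349541 = 2.061693
risk-neutral PD = N(−d₂) = N(-2.061693) = 0.019618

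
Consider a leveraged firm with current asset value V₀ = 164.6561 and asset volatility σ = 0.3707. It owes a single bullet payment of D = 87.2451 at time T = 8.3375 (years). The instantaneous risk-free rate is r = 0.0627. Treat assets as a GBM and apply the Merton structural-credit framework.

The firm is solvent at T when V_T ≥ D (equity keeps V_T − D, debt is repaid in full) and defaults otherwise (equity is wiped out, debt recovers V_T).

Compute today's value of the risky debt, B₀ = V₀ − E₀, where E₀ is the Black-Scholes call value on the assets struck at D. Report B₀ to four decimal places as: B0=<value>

B0=45.3221

d₁ = [ln(V₀/D) + (r + σ²/2)T] / (σ√T)
   = [ln(164.6561/87.2451) + (0.0627 + 0.5·0.3707²)·8.3375] / (0.3707·√8.3375)
   = [0.635138 + 1.095625] / 1.070386 = 1.616951
d₂ = d₁ − σ√T = 1.616951 − 1.070386 = 0.546565
N(d₁) = 0.947056,  N(d₂) = 0.707661,  e^(−rT) = 0.592881
E₀ = V₀·N(d₁) − D·e^(−rT)·N(d₂)
   = 164.6561·0.947056 − 87.2451·0.592881·0.707661 = 119.334013
B₀ = V₀ − E₀ = 164.6561 − 119.334013 = 45.322087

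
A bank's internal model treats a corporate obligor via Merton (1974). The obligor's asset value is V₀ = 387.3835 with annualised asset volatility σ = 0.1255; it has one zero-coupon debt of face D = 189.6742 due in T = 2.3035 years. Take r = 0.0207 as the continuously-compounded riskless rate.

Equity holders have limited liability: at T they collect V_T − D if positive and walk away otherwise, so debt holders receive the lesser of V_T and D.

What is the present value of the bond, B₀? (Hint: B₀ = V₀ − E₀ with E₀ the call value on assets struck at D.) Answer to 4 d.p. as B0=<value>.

B0=180.8419

d₁ = [ln(V₀/D) + (r + σ²/2)T] / (σ√T)
   = [ln(387.3835/189.6742) + (0.0207 + 0.5·0.1255²)·2.3035] / (0.1255·√2.3035)
   = [0.714107 + 0.065823] / 0.190475 = 4.094660
d₂ = d₁ − σ√T = 4.094660 − 0.190475 = 3.904185
N(d₁) = 0.999979,  N(d₂) = 0.999953,  e^(−rT) = 0.953437
E₀ = V₀·N(d₁) − D·e^(−rT)·N(d₂)
   = 387.3835·0.999979 − 189.6742·0.953437·0.999953 = 206.541554
B₀ = V₀ − E₀ = 387.3835 − 206.541554 = 180.841946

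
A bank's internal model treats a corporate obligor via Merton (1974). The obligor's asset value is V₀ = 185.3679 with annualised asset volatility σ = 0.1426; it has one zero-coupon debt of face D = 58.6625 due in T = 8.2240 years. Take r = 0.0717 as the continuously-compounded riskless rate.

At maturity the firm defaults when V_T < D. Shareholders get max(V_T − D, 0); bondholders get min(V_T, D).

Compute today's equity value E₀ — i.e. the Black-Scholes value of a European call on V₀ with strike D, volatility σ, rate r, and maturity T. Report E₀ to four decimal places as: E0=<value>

d₁ = [ln(V₀/D) + (r + σ²/2)T] / (σ√T)
   = [ln(185.3679/58.6625) + (0.0717 + 0.5·0.1426²)·8.2240] / (0.1426·√8.2240)
   = [1.150542 + 0.673277] / 0.408941 = 4.459855
d₂ = d₁ − σ√T = 4.459855 − 0.408941 = 4.050913
N(d₁) = 0.999996,  N(d₂) = 0.999974,  e^(−rT) = 0.554515
E₀ = V₀·N(d₁) − D·e^(−rT)·N(d₂)
   = 185.3679·0.999996 − 58.6625·0.554515·0.999974 = 152.838713

E0=152.8387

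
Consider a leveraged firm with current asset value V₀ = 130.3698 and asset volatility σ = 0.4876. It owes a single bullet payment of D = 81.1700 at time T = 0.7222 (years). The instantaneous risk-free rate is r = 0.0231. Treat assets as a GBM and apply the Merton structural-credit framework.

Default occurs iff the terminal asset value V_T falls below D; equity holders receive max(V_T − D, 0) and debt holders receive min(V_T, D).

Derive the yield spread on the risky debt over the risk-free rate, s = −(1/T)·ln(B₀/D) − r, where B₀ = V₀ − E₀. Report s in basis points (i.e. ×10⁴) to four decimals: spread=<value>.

spread=425.6760

d₁ = [ln(V₀/D) + (r + σ²/2)T] / (σ√T)
   = [ln(130.3698/81.1700) + (0.0231 + 0.5·0.4876²)·0.7222] / (0.4876·√0.7222)
   = [0.473829 + 0.102536] / 0.414374 = 1.390930
d₂ = d₁ − σ√T = 1.390930 − 0.414374 = 0.976556
N(d₁) = 0.917877,  N(d₂) = 0.835605,  e^(−rT) = 0.983456
E₀ = V₀·N(d₁) − D·e^(−rT)·N(d₂)
   = 130.3698·0.917877 − 81.1700·0.983456·0.835605 = 52.959443
B₀ = V₀ − E₀ = 130.3698 − 52.959443 = 77.410357
spread = −(1/T)·ln(B₀/D) − r = −(1/0.7222)·ln(77.410357/81.1700) − 0.0231 = 0.04256760
in basis points: 0.04256760 × 10⁴ = 425.6760 bp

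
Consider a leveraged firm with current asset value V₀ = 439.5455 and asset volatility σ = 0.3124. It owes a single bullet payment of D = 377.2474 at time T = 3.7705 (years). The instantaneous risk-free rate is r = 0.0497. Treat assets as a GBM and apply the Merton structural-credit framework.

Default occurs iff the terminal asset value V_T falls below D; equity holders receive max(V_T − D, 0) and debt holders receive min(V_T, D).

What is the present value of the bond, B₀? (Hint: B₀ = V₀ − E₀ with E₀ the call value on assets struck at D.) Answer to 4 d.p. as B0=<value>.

B0=273.3388

d₁ = [ln(V₀/D) + (r + σ²/2)T] / (σ√T)
   = [ln(439.5455/377.2474) + (0.0497 + 0.5·0.3124²)·3.7705] / (0.3124·√3.7705)
   = [0.152840 + 0.371382] / 0.606611 = 0.864182
d₂ = d₁ − σ√T = 0.864182 − 0.606611 = 0.257571
N(d₁) = 0.806256,  N(d₂) = 0.601631,  e^(−rT) = 0.829117
E₀ = V₀·N(d₁) − D·e^(−rT)·N(d₂)
   = 439.5455·0.806256 − 377.2474·0.829117·0.601631 = 166.206738
B₀ = V₀ − E₀ = 439.5455 − 166.206738 = 273.338762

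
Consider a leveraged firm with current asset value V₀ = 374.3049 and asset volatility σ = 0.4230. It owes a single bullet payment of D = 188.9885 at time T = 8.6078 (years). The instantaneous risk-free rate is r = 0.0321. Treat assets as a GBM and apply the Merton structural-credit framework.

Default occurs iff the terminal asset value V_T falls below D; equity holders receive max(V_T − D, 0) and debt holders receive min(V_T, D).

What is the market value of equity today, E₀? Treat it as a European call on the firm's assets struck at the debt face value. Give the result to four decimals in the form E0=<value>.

E0=263.3442

d₁ = [ln(V₀/D) + (r + σ²/2)T] / (σ√T)
   = [ln(374.3049/188.9885) + (0.0321 + 0.5·0.4230²)·8.6078] / (0.4230·√8.6078)
   = [0.683385 + 1.046403] / 1.241042 = 1.393819
d₂ = d₁ − σ√T = 1.393819 − 1.241042 = 0.152777
N(d₁) = 0.918314,  N(d₂) = 0.560713,  e^(−rT) = 0.758577
E₀ = V₀·N(d₁) − D·e^(−rT)·N(d₂)
   = 374.3049·0.918314 − 188.9885·0.758577·0.560713 = 263.344216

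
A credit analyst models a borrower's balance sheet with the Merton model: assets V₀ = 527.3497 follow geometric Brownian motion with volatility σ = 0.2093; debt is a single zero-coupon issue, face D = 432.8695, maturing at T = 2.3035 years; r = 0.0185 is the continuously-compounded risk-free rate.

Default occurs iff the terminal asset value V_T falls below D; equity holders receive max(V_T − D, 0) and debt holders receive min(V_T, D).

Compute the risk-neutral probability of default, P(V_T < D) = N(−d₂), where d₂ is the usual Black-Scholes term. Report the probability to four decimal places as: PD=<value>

d₁ = [ln(V₀/D) + (r + σ²/2)T] / (σ√T)
   = [ln(527.3497/432.8695) + (0.0185 + 0.5·0.2093²)·2.3035] / (0.2093·√2.3035)
   = [0.197428 + 0.093069] / 0.317661 = 0.914487
d₂ = d₁ − σ√T = 0.914487 − 0.317661 = 0.596826
risk-neutral PD = N(−d₂) = N(-0.596826) = 0.275312

PD=0.2753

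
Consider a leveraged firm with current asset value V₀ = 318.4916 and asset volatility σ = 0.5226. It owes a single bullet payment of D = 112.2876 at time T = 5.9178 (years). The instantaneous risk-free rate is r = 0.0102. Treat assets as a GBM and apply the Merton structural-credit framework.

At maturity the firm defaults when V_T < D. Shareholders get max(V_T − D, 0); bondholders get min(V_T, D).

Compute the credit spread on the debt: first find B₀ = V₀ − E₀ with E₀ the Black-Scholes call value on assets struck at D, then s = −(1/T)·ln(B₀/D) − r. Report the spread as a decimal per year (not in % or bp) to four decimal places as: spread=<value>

d₁ = [ln(V₀/D) + (r + σ²/2)T] / (σ√T)
   = [ln(318.4916/112.2876) + (0.0102 + 0.5·0.5226²)·5.9178] / (0.5226·√5.9178)
   = [1.042533 + 0.868469] / 1.271304 = 1.503182
d₂ = d₁ − σ√T = 1.503182 − 1.271304 = 0.231877
N(d₁) = 0.933604,  N(d₂) = 0.591683,  e^(−rT) = 0.941424
E₀ = V₀·N(d₁) − D·e^(−rT)·N(d₂)
   = 318.4916·0.933604 − 112.2876·0.941424·0.591683 = 234.798005
B₀ = V₀ − E₀ = 318.4916 − 234.798005 = 83.693595
spread = −(1/T)·ln(B₀/D) − r = −(1/5.9178)·ln(83.693595/112.2876) − 0.0102 = 0.03946389

spread=0.0395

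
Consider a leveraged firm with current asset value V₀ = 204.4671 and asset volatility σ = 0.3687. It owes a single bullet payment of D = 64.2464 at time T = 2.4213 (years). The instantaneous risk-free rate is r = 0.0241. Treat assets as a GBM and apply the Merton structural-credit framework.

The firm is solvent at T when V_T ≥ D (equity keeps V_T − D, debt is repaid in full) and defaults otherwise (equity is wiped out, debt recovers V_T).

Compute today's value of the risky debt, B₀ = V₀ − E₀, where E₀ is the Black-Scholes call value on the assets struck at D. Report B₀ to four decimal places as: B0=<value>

d₁ = [ln(V₀/D) + (r + σ²/2)T] / (σ√T)
   = [ln(204.4671/64.2464) + (0.0241 + 0.5·0.3687²)·2.4213] / (0.3687·√2.4213)
   = [1.157681 + 0.222929] / 0.573717 = 2.406432
d₂ = d₁ − σ√T = 2.406432 − 0.573717 = 1.832715
N(d₁) = 0.991945,  N(d₂) = 0.966578,  e^(−rT) = 0.943317
E₀ = V₀·N(d₁) − D·e^(−rT)·N(d₂)
   = 204.4671·0.991945 − 64.2464·0.943317·0.966578 = 144.241062
B₀ = V₀ − E₀ = 204.4671 − 144.241062 = 60.226038

B0=60.2260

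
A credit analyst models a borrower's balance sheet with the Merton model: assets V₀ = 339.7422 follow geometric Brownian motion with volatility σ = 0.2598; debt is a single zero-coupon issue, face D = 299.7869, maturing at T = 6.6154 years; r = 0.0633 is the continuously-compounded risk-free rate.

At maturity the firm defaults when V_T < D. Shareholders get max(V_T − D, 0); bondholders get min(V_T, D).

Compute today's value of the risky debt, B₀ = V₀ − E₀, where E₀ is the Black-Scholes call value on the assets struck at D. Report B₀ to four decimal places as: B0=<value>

B0=177.5914

d₁ = [ln(V₀/D) + (r + σ²/2)T] / (σ√T)
   = [ln(339.7422/299.7869) + (0.0633 + 0.5·0.2598²)·6.6154] / (0.2598·√6.6154)
   = [0.125115 + 0.642011] / 0.668217 = 1.148021
d₂ = d₁ − σ√T = 1.148021 − 0.668217 = 0.479805
N(d₁) = 0.874520,  N(d₂) = 0.684317,  e^(−rT) = 0.657865
E₀ = V₀·N(d₁) − D·e^(−rT)·N(d₂)
   = 339.7422·0.874520 − 299.7869·0.657865·0.684317 = 162.150785
B₀ = V₀ − E₀ = 339.7422 − 162.150785 = 177.591415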